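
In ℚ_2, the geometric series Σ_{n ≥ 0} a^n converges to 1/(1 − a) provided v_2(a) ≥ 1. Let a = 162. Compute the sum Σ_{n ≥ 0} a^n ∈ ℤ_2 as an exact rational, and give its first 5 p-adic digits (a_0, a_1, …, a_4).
Σ a^n = 1/(1 − a) = -1/161;  first 5 digits = (1, 1, 1, 1, 1)

v_2(a) = 1 ≥ 1, so the series converges in ℤ_2 to 1/(1 − a) = 1/(1 − 162) = -1/161. Expand this rational in ℤ_2: compute digits iteratively via d_i = x_i mod 2, x_{i+1} = (x_i − d_i)/2. The first 5 digits are (1, 1, 1, 1, 1).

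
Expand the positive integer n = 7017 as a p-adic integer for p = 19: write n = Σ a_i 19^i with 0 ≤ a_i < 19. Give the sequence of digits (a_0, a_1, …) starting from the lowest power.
(a_0, a_1, …) = (6, 8, 0, 1)

Repeated division by 19 gives the digits low-to-high: 7017 = 6 + 8·19^1 + 1·19^3. Digit sequence: (6, 8, 0, 1).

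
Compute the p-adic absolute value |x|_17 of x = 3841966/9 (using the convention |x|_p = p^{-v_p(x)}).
|3841966/9|_17 = 1/83521

Step 1 — compute v_17(x) by factoring powers of 17 out of the numerator and denominator: v_17(3841966/9) = 4. Step 2 — apply |x|_p = p^{-v_p(x)} = 17^{-4} = 1/83521.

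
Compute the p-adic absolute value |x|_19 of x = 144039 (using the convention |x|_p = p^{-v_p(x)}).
|144039|_19 = 1/6859

Step 1 — compute v_19(x) by factoring powers of 19 out of the numerator and denominator: v_19(144039) = 3. Step 2 — apply |x|_p = p^{-v_p(x)} = 19^{-3} = 1/6859.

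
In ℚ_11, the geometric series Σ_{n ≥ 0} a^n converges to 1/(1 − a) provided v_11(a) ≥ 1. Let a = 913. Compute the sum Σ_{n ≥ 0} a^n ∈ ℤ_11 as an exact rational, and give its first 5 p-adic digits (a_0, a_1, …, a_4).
Σ a^n = 1/(1 − a) = -1/912;  first 5 digits = (1, 6, 10, 6, 5)

v_11(a) = 1 ≥ 1, so the series converges in ℤ_11 to 1/(1 − a) = 1/(1 − 913) = -1/912. Expand this rational in ℤ_11: compute digits iteratively via d_i = x_i mod 11, x_{i+1} = (x_i − d_i)/11. The first 5 digits are (1, 6, 10, 6, 5).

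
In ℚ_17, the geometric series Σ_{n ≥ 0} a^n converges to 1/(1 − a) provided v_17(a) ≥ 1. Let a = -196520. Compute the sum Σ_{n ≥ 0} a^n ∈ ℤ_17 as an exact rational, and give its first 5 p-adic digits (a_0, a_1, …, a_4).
Σ a^n = 1/(1 − a) = 1/196521;  first 5 digits = (1, 0, 0, 11, 14)

v_17(a) = 3 ≥ 1, so the series converges in ℤ_17 to 1/(1 − a) = 1/(1 − (-196520)) = 1/196521. Expand this rational in ℤ_17: compute digits iteratively via d_i = x_i mod 17, x_{i+1} = (x_i − d_i)/17. The first 5 digits are (1, 0, 0, 11, 14).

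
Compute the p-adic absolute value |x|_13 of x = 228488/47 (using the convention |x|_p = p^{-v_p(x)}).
|228488/47|_13 = 1/28561

Step 1 — compute v_13(x) by factoring powers of 13 out of the numerator and denominator: v_13(228488/47) = 4. Step 2 — apply |x|_p = p^{-v_p(x)} = 13^{-4} = 1/28561.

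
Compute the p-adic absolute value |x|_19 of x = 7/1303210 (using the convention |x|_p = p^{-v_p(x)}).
|7/1303210|_19 = 130321

Step 1 — compute v_19(x) by factoring powers of 19 out of the numerator and denominator: v_19(7/1303210) = -4. Step 2 — apply |x|_p = p^{-v_p(x)} = 19^{4} = 130321.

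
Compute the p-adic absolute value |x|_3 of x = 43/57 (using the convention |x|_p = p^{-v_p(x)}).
|43/57|_3 = 3

Step 1 — compute v_3(x) by factoring powers of 3 out of the numerator and denominator: v_3(43/57) = -1. Step 2 — apply |x|_p = p^{-v_p(x)} = 3^{1} = 3.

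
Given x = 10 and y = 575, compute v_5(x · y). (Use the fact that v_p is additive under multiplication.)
v_5(5750) = 3

v_p(x) = 1 (factor: 10 = 5^1 · 2); v_p(y) = 2 (factor: 575 = 5^2 · 23). Additivity: v_p(xy) = v_p(x) + v_p(y) = 1 + 2 = 3. (Direct check: xy = 5750 = 5^3 · (46).)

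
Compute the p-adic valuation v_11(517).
v_11(517) = 1

v_11(n) is the largest exponent k such that 11^k divides n. Factor out: 517 = 11^1 · 47. (Sign doesn't affect v_p.) So v_11(517) = 1.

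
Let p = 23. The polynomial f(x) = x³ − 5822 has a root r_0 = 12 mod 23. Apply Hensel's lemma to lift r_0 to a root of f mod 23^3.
r_2 = 3002 (mod 12167)

Hensel: r_{i+1} = r_i − f(r_i)/f′(r_i) mod 23^{i+2}, where f′(x) = 3x². Iterate:
  r_0 = 12 (mod 23)
  r_1 = 357 (mod 529)
  r_2 = 3002 (mod 12167)
Final: r = 3002 with f(r) ≡ 0 mod 23^3.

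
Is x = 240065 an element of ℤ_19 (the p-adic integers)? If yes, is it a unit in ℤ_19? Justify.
x ∈ ℤ_19 but not a unit; v_19(x) = 3 > 0

ℤ_19 = {x ∈ ℚ_19 : v_19(x) ≥ 0} and ℤ_19^× = {x ∈ ℤ_19 : v_19(x) = 0}. Here v_19(240065) = v_19(num) − v_19(den) = 3; compare against these criteria.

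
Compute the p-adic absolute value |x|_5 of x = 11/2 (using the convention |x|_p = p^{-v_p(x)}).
|11/2|_5 = 1

Step 1 — compute v_5(x) by factoring powers of 5 out of the numerator and denominator: v_5(11/2) = 0. Step 2 — apply |x|_p = p^{-v_p(x)} = 5^{0} = 1.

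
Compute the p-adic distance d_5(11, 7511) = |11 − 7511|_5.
d_5(11, 7511) = 1/625

Step 1 — x − y = 11 − 7511 = -7500. Step 2 — v_5(-7500) = 4 (factor: -7500 = −(5^4 · 12); the sign does not affect v_p). Step 3 — |x − y|_5 = 5^{-4} = 1/625.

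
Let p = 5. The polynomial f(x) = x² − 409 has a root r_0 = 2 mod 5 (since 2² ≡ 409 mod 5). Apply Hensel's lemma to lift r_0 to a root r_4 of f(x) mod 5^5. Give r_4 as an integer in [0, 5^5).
r_4 = 1597 (mod 3125)

Hensel's recurrence: r_{i+1} = r_i − f(r_i)·(f′(r_i))^{-1} mod 5^{i+2}, with f′(x) = 2x. Iterate:
  r_0 = 2 (mod 5)
  r_1 = 22 (mod 25)
  r_2 = 97 (mod 125)
  r_3 = 347 (mod 625)
  r_4 = 1597 (mod 3125)
Final: r_4 = 1597, and one checks f(r_4) ≡ 0 mod 5^5.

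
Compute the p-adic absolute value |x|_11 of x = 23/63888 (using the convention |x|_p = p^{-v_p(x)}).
|23/63888|_11 = 1331

Step 1 — compute v_11(x) by factoring powers of 11 out of the numerator and denominator: v_11(23/63888) = -3. Step 2 — apply |x|_p = p^{-v_p(x)} = 11^{3} = 1331.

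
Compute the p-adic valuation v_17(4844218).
v_17(4844218) = 4

v_17(n) is the largest exponent k such that 17^k divides n. Factor out: 4844218 = 17^4 · 58. (Sign doesn't affect v_p.) So v_17(4844218) = 4.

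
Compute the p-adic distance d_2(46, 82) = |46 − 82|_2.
d_2(46, 82) = 1/4

Step 1 — x − y = 46 − 82 = -36. Step 2 — v_2(-36) = 2 (factor: -36 = −(2^2 · 9); the sign does not affect v_p). Step 3 — |x − y|_2 = 2^{-2} = 1/4.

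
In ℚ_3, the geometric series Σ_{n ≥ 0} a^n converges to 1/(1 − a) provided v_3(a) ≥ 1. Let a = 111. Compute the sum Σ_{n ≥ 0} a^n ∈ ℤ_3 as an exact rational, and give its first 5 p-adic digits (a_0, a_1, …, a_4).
Σ a^n = 1/(1 − a) = -1/110;  first 5 digits = (1, 1, 1, 2, 1)

v_3(a) = 1 ≥ 1, so the series converges in ℤ_3 to 1/(1 − a) = 1/(1 − 111) = -1/110. Expand this rational in ℤ_3: compute digits iteratively via d_i = x_i mod 3, x_{i+1} = (x_i − d_i)/3. The first 5 digits are (1, 1, 1, 2, 1).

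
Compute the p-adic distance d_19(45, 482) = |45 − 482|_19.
d_19(45, 482) = 1/19

Step 1 — x − y = 45 − 482 = -437. Step 2 — v_19(-437) = 1 (factor: -437 = −(19^1 · 23); the sign does not affect v_p). Step 3 — |x − y|_19 = 19^{-1} = 1/19.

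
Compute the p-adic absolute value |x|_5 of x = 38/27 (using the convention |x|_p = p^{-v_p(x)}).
|38/27|_5 = 1

Step 1 — compute v_5(x) by factoring powers of 5 out of the numerator and denominator: v_5(38/27) = 0. Step 2 — apply |x|_p = p^{-v_p(x)} = 5^{0} = 1.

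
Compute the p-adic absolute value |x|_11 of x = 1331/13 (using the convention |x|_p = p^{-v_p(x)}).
|1331/13|_11 = 1/1331

Step 1 — compute v_11(x) by factoring powers of 11 out of the numerator and denominator: v_11(1331/13) = 3. Step 2 — apply |x|_p = p^{-v_p(x)} = 11^{-3} = 1/1331.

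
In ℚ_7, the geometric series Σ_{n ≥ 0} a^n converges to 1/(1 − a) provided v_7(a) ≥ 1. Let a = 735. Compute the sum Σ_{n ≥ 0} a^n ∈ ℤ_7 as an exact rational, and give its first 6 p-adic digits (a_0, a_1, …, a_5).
Σ a^n = 1/(1 − a) = -1/734;  first 6 digits = (1, 0, 1, 2, 1, 4)

v_7(a) = 2 ≥ 1, so the series converges in ℤ_7 to 1/(1 − a) = 1/(1 − 735) = -1/734. Expand this rational in ℤ_7: compute digits iteratively via d_i = x_i mod 7, x_{i+1} = (x_i − d_i)/7. The first 6 digits are (1, 0, 1, 2, 1, 4).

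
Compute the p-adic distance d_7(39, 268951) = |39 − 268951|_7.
d_7(39, 268951) = 1/16807

Step 1 — x − y = 39 − 268951 = -268912. Step 2 — v_7(-268912) = 5 (factor: -268912 = −(7^5 · 16); the sign does not affect v_p). Step 3 — |x − y|_7 = 7^{-5} = 1/16807.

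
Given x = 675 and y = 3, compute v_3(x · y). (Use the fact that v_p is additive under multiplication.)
v_3(2025) = 4

v_p(x) = 3 (factor: 675 = 3^3 · 25); v_p(y) = 1 (factor: 3 = 3^1 · 1). Additivity: v_p(xy) = v_p(x) + v_p(y) = 3 + 1 = 4. (Direct check: xy = 2025 = 3^4 · (25).)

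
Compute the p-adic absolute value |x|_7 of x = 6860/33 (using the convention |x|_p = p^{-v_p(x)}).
|6860/33|_7 = 1/343

Step 1 — compute v_7(x) by factoring powers of 7 out of the numerator and denominator: v_7(6860/33) = 3. Step 2 — apply |x|_p = p^{-v_p(x)} = 7^{-3} = 1/343.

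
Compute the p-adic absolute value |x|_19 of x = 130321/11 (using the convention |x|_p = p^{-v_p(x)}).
|130321/11|_19 = 1/130321

Step 1 — compute v_19(x) by factoring powers of 19 out of the numerator and denominator: v_19(130321/11) = 4. Step 2 — apply |x|_p = p^{-v_p(x)} = 19^{-4} = 1/130321.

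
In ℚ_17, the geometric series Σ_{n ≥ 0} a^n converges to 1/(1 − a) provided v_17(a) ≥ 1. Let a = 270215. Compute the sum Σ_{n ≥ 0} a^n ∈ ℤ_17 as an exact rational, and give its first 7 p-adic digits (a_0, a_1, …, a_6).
Σ a^n = 1/(1 − a) = -1/270214;  first 7 digits = (1, 0, 0, 4, 3, 0, 16)

v_17(a) = 3 ≥ 1, so the series converges in ℤ_17 to 1/(1 − a) = 1/(1 − 270215) = -1/270214. Expand this rational in ℤ_17: compute digits iteratively via d_i = x_i mod 17, x_{i+1} = (x_i − d_i)/17. The first 7 digits are (1, 0, 0, 4, 3, 0, 16).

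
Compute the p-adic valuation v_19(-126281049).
v_19(-126281049) = 5

v_19(n) is the largest exponent k such that 19^k divides n. Factor out: -126281049 = -19^5 · 51. (Sign doesn't affect v_p.) So v_19(-126281049) = 5.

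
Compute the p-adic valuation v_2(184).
v_2(184) = 3

v_2(n) is the largest exponent k such that 2^k divides n. Factor out: 184 = 2^3 · 23. (Sign doesn't affect v_p.) So v_2(184) = 3.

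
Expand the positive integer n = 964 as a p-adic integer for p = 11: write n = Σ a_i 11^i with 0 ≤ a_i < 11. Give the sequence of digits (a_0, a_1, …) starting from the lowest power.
(a_0, a_1, …) = (7, 10, 7)

Repeated division by 11 gives the digits low-to-high: 964 = 7 + 10·11^1 + 7·11^2. Digit sequence: (7, 10, 7).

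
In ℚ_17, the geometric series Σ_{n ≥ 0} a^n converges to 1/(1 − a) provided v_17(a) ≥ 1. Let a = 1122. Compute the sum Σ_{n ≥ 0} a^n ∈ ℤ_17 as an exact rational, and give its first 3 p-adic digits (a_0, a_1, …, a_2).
Σ a^n = 1/(1 − a) = -1/1121;  first 3 digits = (1, 15, 7)

v_17(a) = 1 ≥ 1, so the series converges in ℤ_17 to 1/(1 − a) = 1/(1 − 1122) = -1/1121. Expand this rational in ℤ_17: compute digits iteratively via d_i = x_i mod 17, x_{i+1} = (x_i − d_i)/17. The first 3 digits are (1, 15, 7).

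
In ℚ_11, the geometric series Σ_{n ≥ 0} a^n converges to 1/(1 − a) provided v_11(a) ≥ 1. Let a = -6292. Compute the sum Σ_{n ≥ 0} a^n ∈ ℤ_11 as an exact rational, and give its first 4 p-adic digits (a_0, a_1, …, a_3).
Σ a^n = 1/(1 − a) = 1/6293;  first 4 digits = (1, 0, 3, 6)

v_11(a) = 2 ≥ 1, so the series converges in ℤ_11 to 1/(1 − a) = 1/(1 − (-6292)) = 1/6293. Expand this rational in ℤ_11: compute digits iteratively via d_i = x_i mod 11, x_{i+1} = (x_i − d_i)/11. The first 4 digits are (1, 0, 3, 6).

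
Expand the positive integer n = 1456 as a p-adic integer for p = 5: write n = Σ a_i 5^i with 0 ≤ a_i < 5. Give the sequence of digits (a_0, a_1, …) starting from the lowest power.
(a_0, a_1, …) = (1, 1, 3, 1, 2)

Repeated division by 5 gives the digits low-to-high: 1456 = 1 + 1·5^1 + 3·5^2 + 1·5^3 + 2·5^4. Digit sequence: (1, 1, 3, 1, 2).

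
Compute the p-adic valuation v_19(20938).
v_19(20938) = 2

v_19(n) is the largest exponent k such that 19^k divides n. Factor out: 20938 = 19^2 · 58. (Sign doesn't affect v_p.) So v_19(20938) = 2.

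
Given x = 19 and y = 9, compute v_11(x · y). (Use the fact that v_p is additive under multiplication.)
v_11(171) = 0

v_p(x) = 0 (factor: 19 = 11^0 · 19); v_p(y) = 0 (factor: 9 = 11^0 · 9). Additivity: v_p(xy) = v_p(x) + v_p(y) = 0 + 0 = 0. (Direct check: xy = 171 = 11^0 · (171).)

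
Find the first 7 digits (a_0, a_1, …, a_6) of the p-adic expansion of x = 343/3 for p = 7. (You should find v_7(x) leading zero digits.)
(a_0, …, a_6) = (0, 0, 0, 5, 4, 4, 4)

v_7(343/3) = 3, so a_0 = ... = a_2 = 0. Factor out: x = 7^3 · u with u = 1/3 a unit in ℤ_7. Expand u iteratively via a_{v+i} = u_i mod 7, u_{i+1} = (u_i − a_{v+i})/7:
  u_0 = 1/3;  a_3 = 5;  u_1 = (u_0 − 5)/7 = -2/3
  u_1 = -2/3;  a_4 = 4;  u_2 = (u_1 − 4)/7 = -2/3
  u_2 = -2/3;  a_5 = 4;  u_3 = (u_2 − 4)/7 = -2/3
  u_3 = -2/3;  a_6 = 4;  u_4 = (u_3 − 4)/7 = -2/3
Digits: (0, 0, 0, 5, 4, 4, 4).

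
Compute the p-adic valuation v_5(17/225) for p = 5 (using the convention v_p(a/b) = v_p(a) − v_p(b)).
v_5(17/225) = -2

Factor powers of 5 from the numerator and denominator of the reduced fraction: 17 = 5^0 · 17 and 225 = 5^2 · 9. Apply v_p(a/b) = v_p(a) − v_p(b): v_5(17/225) = 0 − 2 = -2.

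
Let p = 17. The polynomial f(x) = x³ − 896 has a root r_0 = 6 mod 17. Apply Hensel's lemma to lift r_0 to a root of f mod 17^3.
r_2 = 601 (mod 4913)

Hensel: r_{i+1} = r_i − f(r_i)/f′(r_i) mod 17^{i+2}, where f′(x) = 3x². Iterate:
  r_0 = 6 (mod 17)
  r_1 = 23 (mod 289)
  r_2 = 601 (mod 4913)
Final: r = 601 with f(r) ≡ 0 mod 17^3.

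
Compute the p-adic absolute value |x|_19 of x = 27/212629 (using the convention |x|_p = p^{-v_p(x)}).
|27/212629|_19 = 6859

Step 1 — compute v_19(x) by factoring powers of 19 out of the numerator and denominator: v_19(27/212629) = -3. Step 2 — apply |x|_p = p^{-v_p(x)} = 19^{3} = 6859.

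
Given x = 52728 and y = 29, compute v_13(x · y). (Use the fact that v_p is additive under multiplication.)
v_13(1529112) = 3

v_p(x) = 3 (factor: 52728 = 13^3 · 24); v_p(y) = 0 (factor: 29 = 13^0 · 29). Additivity: v_p(xy) = v_p(x) + v_p(y) = 3 + 0 = 3. (Direct check: xy = 1529112 = 13^3 · (696).)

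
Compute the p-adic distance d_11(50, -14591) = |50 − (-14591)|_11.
d_11(50, -14591) = 1/14641

Step 1 — x − y = 50 − (-14591) = 14641. Step 2 — v_11(14641) = 4 (factor: 14641 = (11^4 · 1); the sign does not affect v_p). Step 3 — |x − y|_11 = 11^{-4} = 1/14641.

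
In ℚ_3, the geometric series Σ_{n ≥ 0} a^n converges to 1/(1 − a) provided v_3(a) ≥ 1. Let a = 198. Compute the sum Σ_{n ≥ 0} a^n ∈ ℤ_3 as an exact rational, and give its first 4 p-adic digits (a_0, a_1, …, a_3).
Σ a^n = 1/(1 − a) = -1/197;  first 4 digits = (1, 0, 1, 1)

v_3(a) = 2 ≥ 1, so the series converges in ℤ_3 to 1/(1 − a) = 1/(1 − 198) = -1/197. Expand this rational in ℤ_3: compute digits iteratively via d_i = x_i mod 3, x_{i+1} = (x_i − d_i)/3. The first 4 digits are (1, 0, 1, 1).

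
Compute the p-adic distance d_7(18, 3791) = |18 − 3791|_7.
d_7(18, 3791) = 1/343

Step 1 — x − y = 18 − 3791 = -3773. Step 2 — v_7(-3773) = 3 (factor: -3773 = −(7^3 · 11); the sign does not affect v_p). Step 3 — |x − y|_7 = 7^{-3} = 1/343.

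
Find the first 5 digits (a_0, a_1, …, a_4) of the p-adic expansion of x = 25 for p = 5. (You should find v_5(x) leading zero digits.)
(a_0, …, a_4) = (0, 0, 1, 0, 0)

v_5(25) = 2, so a_0 = ... = a_1 = 0. Factor out: x = 5^2 · u with u = 1 a unit in ℤ_5. Expand u iteratively via a_{v+i} = u_i mod 5, u_{i+1} = (u_i − a_{v+i})/5:
  u_0 = 1;  a_2 = 1;  u_1 = (u_0 − 1)/5 = 0
  u_1 = 0;  a_3 = 0;  u_2 = (u_1 − 0)/5 = 0
  u_2 = 0;  a_4 = 0;  u_3 = (u_2 − 0)/5 = 0
Digits: (0, 0, 1, 0, 0).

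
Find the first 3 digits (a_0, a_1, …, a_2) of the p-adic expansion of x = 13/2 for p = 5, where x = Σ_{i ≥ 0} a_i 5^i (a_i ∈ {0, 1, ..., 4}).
(a_0, …, a_2) = (4, 3, 2)

v_5(13/2) = 0 (numerator and denominator both coprime to 5), so x ∈ ℤ_5^×. Compute digits iteratively via a_i = x_i mod 5, x_{i+1} = (x_i − a_i)/5, with x_0 = x:
  x_0 = 13/2;  a_0 = 4;  x_1 = (x_0 − 4)/5 = 1/2
  x_1 = 1/2;  a_1 = 3;  x_2 = (x_1 − 3)/5 = -1/2
  x_2 = -1/2;  a_2 = 2;  x_3 = (x_2 − 2)/5 = -1/2
Digits: (4, 3, 2).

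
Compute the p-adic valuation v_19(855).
v_19(855) = 1

v_19(n) is the largest exponent k such that 19^k divides n. Factor out: 855 = 19^1 · 45. (Sign doesn't affect v_p.) So v_19(855) = 1.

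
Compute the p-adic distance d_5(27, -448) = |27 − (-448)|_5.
d_5(27, -448) = 1/25

Step 1 — x − y = 27 − (-448) = 475. Step 2 — v_5(475) = 2 (factor: 475 = (5^2 · 19); the sign does not affect v_p). Step 3 — |x − y|_5 = 5^{-2} = 1/25.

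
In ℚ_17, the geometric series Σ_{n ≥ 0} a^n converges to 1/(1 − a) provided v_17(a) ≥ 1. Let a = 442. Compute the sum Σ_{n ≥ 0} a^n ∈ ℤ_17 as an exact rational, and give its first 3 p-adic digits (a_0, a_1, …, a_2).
Σ a^n = 1/(1 − a) = -1/441;  first 3 digits = (1, 9, 14)

v_17(a) = 1 ≥ 1, so the series converges in ℤ_17 to 1/(1 − a) = 1/(1 − 442) = -1/441. Expand this rational in ℤ_17: compute digits iteratively via d_i = x_i mod 17, x_{i+1} = (x_i − d_i)/17. The first 3 digits are (1, 9, 14).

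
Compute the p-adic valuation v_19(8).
v_19(8) = 0

v_19(n) is the largest exponent k such that 19^k divides n. Factor out: 8 = 19^0 · 8. (Sign doesn't affect v_p.) So v_19(8) = 0.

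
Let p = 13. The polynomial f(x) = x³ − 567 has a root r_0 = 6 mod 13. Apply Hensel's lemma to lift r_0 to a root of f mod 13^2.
r_1 = 136 (mod 169)

Hensel: r_{i+1} = r_i − f(r_i)/f′(r_i) mod 13^{i+2}, where f′(x) = 3x². Iterate:
  r_0 = 6 (mod 13)
  r_1 = 136 (mod 169)
Final: r = 136 with f(r) ≡ 0 mod 13^2.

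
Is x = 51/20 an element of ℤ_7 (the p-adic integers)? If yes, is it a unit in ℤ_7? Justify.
x ∈ ℤ_7^× (unit); v_7(x) = 0

ℤ_7 = {x ∈ ℚ_7 : v_7(x) ≥ 0} and ℤ_7^× = {x ∈ ℤ_7 : v_7(x) = 0}. Here v_7(51/20) = v_7(num) − v_7(den) = 0; compare against these criteria.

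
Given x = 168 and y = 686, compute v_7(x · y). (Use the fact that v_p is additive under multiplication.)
v_7(115248) = 4

v_p(x) = 1 (factor: 168 = 7^1 · 24); v_p(y) = 3 (factor: 686 = 7^3 · 2). Additivity: v_p(xy) = v_p(x) + v_p(y) = 1 + 3 = 4. (Direct check: xy = 115248 = 7^4 · (48).)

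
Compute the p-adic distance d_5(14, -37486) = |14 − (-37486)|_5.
d_5(14, -37486) = 1/3125

Step 1 — x − y = 14 − (-37486) = 37500. Step 2 — v_5(37500) = 5 (factor: 37500 = (5^5 · 12); the sign does not affect v_p). Step 3 — |x − y|_5 = 5^{-5} = 1/3125.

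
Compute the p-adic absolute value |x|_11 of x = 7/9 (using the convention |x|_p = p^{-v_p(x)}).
|7/9|_11 = 1

Step 1 — compute v_11(x) by factoring powers of 11 out of the numerator and denominator: v_11(7/9) = 0. Step 2 — apply |x|_p = p^{-v_p(x)} = 11^{0} = 1.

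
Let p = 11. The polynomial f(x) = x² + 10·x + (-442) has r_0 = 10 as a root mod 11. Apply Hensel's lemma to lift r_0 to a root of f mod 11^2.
r_1 = 10 (mod 121)

Hensel: r_{i+1} = r_i − f(r_i)·(f′(r_i))^{-1} mod 11^{i+2}, f′(x) = 2x + 10. Iterate:
  r_0 = 10 (mod 11)
  r_1 = 10 (mod 121)
Final: r = 10 satisfies f(r) ≡ 0 mod 11^2.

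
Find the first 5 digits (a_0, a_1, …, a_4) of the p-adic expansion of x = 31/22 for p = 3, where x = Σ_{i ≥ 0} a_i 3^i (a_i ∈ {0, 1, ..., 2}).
(a_0, …, a_4) = (1, 0, 1, 2, 1)

v_3(31/22) = 0 (numerator and denominator both coprime to 3), so x ∈ ℤ_3^×. Compute digits iteratively via a_i = x_i mod 3, x_{i+1} = (x_i − a_i)/3, with x_0 = x:
  x_0 = 31/22;  a_0 = 1;  x_1 = (x_0 − 1)/3 = 3/22
  x_1 = 3/22;  a_1 = 0;  x_2 = (x_1 − 0)/3 = 1/22
  x_2 = 1/22;  a_2 = 1;  x_3 = (x_2 − 1)/3 = -7/22
  x_3 = -7/22;  a_3 = 2;  x_4 = (x_3 − 2)/3 = -17/22
  x_4 = -17/22;  a_4 = 1;  x_5 = (x_4 − 1)/3 = -13/22
Digits: (1, 0, 1, 2, 1).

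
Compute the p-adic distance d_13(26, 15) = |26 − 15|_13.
d_13(26, 15) = 1

Step 1 — x − y = 26 − 15 = 11. Step 2 — v_13(11) = 0 (factor: 11 = (13^0 · 11); the sign does not affect v_p). Step 3 — |x − y|_13 = 13^{0} = 1.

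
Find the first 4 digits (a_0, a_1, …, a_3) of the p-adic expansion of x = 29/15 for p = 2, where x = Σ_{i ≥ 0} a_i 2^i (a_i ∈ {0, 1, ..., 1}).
(a_0, …, a_3) = (1, 1, 0, 0)

v_2(29/15) = 0 (numerator and denominator both coprime to 2), so x ∈ ℤ_2^×. Compute digits iteratively via a_i = x_i mod 2, x_{i+1} = (x_i − a_i)/2, with x_0 = x:
  x_0 = 29/15;  a_0 = 1;  x_1 = (x_0 − 1)/2 = 7/15
  x_1 = 7/15;  a_1 = 1;  x_2 = (x_1 − 1)/2 = -4/15
  x_2 = -4/15;  a_2 = 0;  x_3 = (x_2 − 0)/2 = -2/15
  x_3 = -2/15;  a_3 = 0;  x_4 = (x_3 − 0)/2 = -1/15
Digits: (1, 1, 0, 0).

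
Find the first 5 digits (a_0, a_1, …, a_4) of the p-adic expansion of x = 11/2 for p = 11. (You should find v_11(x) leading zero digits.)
(a_0, …, a_4) = (0, 6, 5, 5, 5)

v_11(11/2) = 1, so a_0 = ... = a_0 = 0. Factor out: x = 11^1 · u with u = 1/2 a unit in ℤ_11. Expand u iteratively via a_{v+i} = u_i mod 11, u_{i+1} = (u_i − a_{v+i})/11:
  u_0 = 1/2;  a_1 = 6;  u_1 = (u_0 − 6)/11 = -1/2
  u_1 = -1/2;  a_2 = 5;  u_2 = (u_1 − 5)/11 = -1/2
  u_2 = -1/2;  a_3 = 5;  u_3 = (u_2 − 5)/11 = -1/2
  u_3 = -1/2;  a_4 = 5;  u_4 = (u_3 − 5)/11 = -1/2
Digits: (0, 6, 5, 5, 5).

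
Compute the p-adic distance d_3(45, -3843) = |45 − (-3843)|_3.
d_3(45, -3843) = 1/243

Step 1 — x − y = 45 − (-3843) = 3888. Step 2 — v_3(3888) = 5 (factor: 3888 = (3^5 · 16); the sign does not affect v_p). Step 3 — |x − y|_3 = 3^{-5} = 1/243.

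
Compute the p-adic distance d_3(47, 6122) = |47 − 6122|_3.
d_3(47, 6122) = 1/243

Step 1 — x − y = 47 − 6122 = -6075. Step 2 — v_3(-6075) = 5 (factor: -6075 = −(3^5 · 25); the sign does not affect v_p). Step 3 — |x − y|_3 = 3^{-5} = 1/243.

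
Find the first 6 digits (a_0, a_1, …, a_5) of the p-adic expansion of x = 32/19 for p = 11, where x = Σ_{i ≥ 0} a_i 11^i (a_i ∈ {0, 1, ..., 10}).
(a_0, …, a_5) = (4, 5, 3, 2, 5, 3)

v_11(32/19) = 0 (numerator and denominator both coprime to 11), so x ∈ ℤ_11^×. Compute digits iteratively via a_i = x_i mod 11, x_{i+1} = (x_i − a_i)/11, with x_0 = x:
  x_0 = 32/19;  a_0 = 4;  x_1 = (x_0 − 4)/11 = -4/19
  x_1 = -4/19;  a_1 = 5;  x_2 = (x_1 − 5)/11 = -9/19
  x_2 = -9/19;  a_2 = 3;  x_3 = (x_2 − 3)/11 = -6/19
  x_3 = -6/19;  a_3 = 2;  x_4 = (x_3 − 2)/11 = -4/19
  x_4 = -4/19;  a_4 = 5;  x_5 = (x_4 − 5)/11 = -9/19
  x_5 = -9/19;  a_5 = 3;  x_6 = (x_5 − 3)/11 = -6/19
Digits: (4, 5, 3, 2, 5, 3).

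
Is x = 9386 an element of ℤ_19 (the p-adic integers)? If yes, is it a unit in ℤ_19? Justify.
x ∈ ℤ_19 but not a unit; v_19(x) = 2 > 0

ℤ_19 = {x ∈ ℚ_19 : v_19(x) ≥ 0} and ℤ_19^× = {x ∈ ℤ_19 : v_19(x) = 0}. Here v_19(9386) = v_19(num) − v_19(den) = 2; compare against these criteria.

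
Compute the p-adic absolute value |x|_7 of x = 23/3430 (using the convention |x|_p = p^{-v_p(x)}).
|23/3430|_7 = 343

Step 1 — compute v_7(x) by factoring powers of 7 out of the numerator and denominator: v_7(23/3430) = -3. Step 2 — apply |x|_p = p^{-v_p(x)} = 7^{3} = 343.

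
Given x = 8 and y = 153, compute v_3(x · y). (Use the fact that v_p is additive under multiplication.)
v_3(1224) = 2

v_p(x) = 0 (factor: 8 = 3^0 · 8); v_p(y) = 2 (factor: 153 = 3^2 · 17). Additivity: v_p(xy) = v_p(x) + v_p(y) = 0 + 2 = 2. (Direct check: xy = 1224 = 3^2 · (136).)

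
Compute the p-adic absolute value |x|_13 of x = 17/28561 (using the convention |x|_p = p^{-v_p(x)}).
|17/28561|_13 = 28561

Step 1 — compute v_13(x) by factoring powers of 13 out of the numerator and denominator: v_13(17/28561) = -4. Step 2 — apply |x|_p = p^{-v_p(x)} = 13^{4} = 28561.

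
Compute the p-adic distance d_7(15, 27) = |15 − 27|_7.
d_7(15, 27) = 1

Step 1 — x − y = 15 − 27 = -12. Step 2 — v_7(-12) = 0 (factor: -12 = −(7^0 · 12); the sign does not affect v_p). Step 3 — |x − y|_7 = 7^{0} = 1.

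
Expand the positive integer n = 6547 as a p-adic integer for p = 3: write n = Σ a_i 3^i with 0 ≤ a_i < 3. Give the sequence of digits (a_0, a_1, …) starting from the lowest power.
(a_0, a_1, …) = (1, 1, 1, 2, 2, 2, 2, 2)

Repeated division by 3 gives the digits low-to-high: 6547 = 1 + 1·3^1 + 1·3^2 + 2·3^3 + 2·3^4 + 2·3^5 + 2·3^6 + 2·3^7. Digit sequence: (1, 1, 1, 2, 2, 2, 2, 2).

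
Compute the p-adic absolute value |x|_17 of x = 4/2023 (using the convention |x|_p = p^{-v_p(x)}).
|4/2023|_17 = 289

Step 1 — compute v_17(x) by factoring powers of 17 out of the numerator and denominator: v_17(4/2023) = -2. Step 2 — apply |x|_p = p^{-v_p(x)} = 17^{2} = 289.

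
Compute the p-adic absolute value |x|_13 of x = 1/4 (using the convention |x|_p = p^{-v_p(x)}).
|1/4|_13 = 1

Step 1 — compute v_13(x) by factoring powers of 13 out of the numerator and denominator: v_13(1/4) = 0. Step 2 — apply |x|_p = p^{-v_p(x)} = 13^{0} = 1.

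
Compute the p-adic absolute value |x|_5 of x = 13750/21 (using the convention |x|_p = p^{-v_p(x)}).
|13750/21|_5 = 1/625

Step 1 — compute v_5(x) by factoring powers of 5 out of the numerator and denominator: v_5(13750/21) = 4. Step 2 — apply |x|_p = p^{-v_p(x)} = 5^{-4} = 1/625.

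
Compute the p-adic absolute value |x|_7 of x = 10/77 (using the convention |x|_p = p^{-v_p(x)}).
|10/77|_7 = 7

Step 1 — compute v_7(x) by factoring powers of 7 out of the numerator and denominator: v_7(10/77) = -1. Step 2 — apply |x|_p = p^{-v_p(x)} = 7^{1} = 7.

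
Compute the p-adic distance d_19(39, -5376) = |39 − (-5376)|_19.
d_19(39, -5376) = 1/361

Step 1 — x − y = 39 − (-5376) = 5415. Step 2 — v_19(5415) = 2 (factor: 5415 = (19^2 · 15); the sign does not affect v_p). Step 3 — |x − y|_19 = 19^{-2} = 1/361.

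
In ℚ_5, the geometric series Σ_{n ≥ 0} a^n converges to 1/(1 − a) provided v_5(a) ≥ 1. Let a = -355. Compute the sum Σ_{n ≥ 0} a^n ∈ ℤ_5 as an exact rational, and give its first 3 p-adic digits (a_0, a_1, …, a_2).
Σ a^n = 1/(1 − a) = 1/356;  first 3 digits = (1, 4, 1)

v_5(a) = 1 ≥ 1, so the series converges in ℤ_5 to 1/(1 − a) = 1/(1 − (-355)) = 1/356. Expand this rational in ℤ_5: compute digits iteratively via d_i = x_i mod 5, x_{i+1} = (x_i − d_i)/5. The first 3 digits are (1, 4, 1).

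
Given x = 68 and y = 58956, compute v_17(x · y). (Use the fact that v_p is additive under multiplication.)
v_17(4009008) = 4

v_p(x) = 1 (factor: 68 = 17^1 · 4); v_p(y) = 3 (factor: 58956 = 17^3 · 12). Additivity: v_p(xy) = v_p(x) + v_p(y) = 1 + 3 = 4. (Direct check: xy = 4009008 = 17^4 · (48).)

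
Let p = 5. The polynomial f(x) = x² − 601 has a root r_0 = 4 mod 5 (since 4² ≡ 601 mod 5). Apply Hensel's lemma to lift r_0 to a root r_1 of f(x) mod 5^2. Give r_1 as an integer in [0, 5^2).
r_1 = 24 (mod 25)

Hensel's recurrence: r_{i+1} = r_i − f(r_i)·(f′(r_i))^{-1} mod 5^{i+2}, with f′(x) = 2x. Iterate:
  r_0 = 4 (mod 5)
  r_1 = 24 (mod 25)
Final: r_1 = 24, and one checks f(r_1) ≡ 0 mod 5^2.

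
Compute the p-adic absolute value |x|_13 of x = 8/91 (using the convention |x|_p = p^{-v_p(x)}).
|8/91|_13 = 13

Step 1 — compute v_13(x) by factoring powers of 13 out of the numerator and denominator: v_13(8/91) = -1. Step 2 — apply |x|_p = p^{-v_p(x)} = 13^{1} = 13.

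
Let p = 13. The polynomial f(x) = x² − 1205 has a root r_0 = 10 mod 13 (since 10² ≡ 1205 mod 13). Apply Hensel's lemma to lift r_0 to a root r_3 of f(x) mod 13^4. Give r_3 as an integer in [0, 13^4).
r_3 = 21148 (mod 28561)

Hensel's recurrence: r_{i+1} = r_i − f(r_i)·(f′(r_i))^{-1} mod 13^{i+2}, with f′(x) = 2x. Iterate:
  r_0 = 10 (mod 13)
  r_1 = 23 (mod 169)
  r_2 = 1375 (mod 2197)
  r_3 = 21148 (mod 28561)
Final: r_3 = 21148, and one checks f(r_3) ≡ 0 mod 13^4.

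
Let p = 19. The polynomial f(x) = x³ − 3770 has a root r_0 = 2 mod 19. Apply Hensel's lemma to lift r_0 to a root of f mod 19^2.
r_1 = 135 (mod 361)

Hensel: r_{i+1} = r_i − f(r_i)/f′(r_i) mod 19^{i+2}, where f′(x) = 3x². Iterate:
  r_0 = 2 (mod 19)
  r_1 = 135 (mod 361)
Final: r = 135 with f(r) ≡ 0 mod 19^2.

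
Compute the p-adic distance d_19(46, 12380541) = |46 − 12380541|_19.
d_19(46, 12380541) = 1/2476099

Step 1 — x − y = 46 − 12380541 = -12380495. Step 2 — v_19(-12380495) = 5 (factor: -12380495 = −(19^5 · 5); the sign does not affect v_p). Step 3 — |x − y|_19 = 19^{-5} = 1/2476099.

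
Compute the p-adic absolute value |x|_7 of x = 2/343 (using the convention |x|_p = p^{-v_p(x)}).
|2/343|_7 = 343

Step 1 — compute v_7(x) by factoring powers of 7 out of the numerator and denominator: v_7(2/343) = -3. Step 2 — apply |x|_p = p^{-v_p(x)} = 7^{3} = 343.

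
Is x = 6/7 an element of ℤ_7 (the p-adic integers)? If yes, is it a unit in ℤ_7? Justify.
x ∉ ℤ_7 (v_7(x) = -1 < 0)

ℤ_7 = {x ∈ ℚ_7 : v_7(x) ≥ 0} and ℤ_7^× = {x ∈ ℤ_7 : v_7(x) = 0}. Here v_7(6/7) = v_7(num) − v_7(den) = -1; compare against these criteria.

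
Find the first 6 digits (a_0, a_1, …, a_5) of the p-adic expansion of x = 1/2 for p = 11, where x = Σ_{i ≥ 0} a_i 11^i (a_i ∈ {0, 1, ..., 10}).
(a_0, …, a_5) = (6, 5, 5, 5, 5, 5)

v_11(1/2) = 0 (numerator and denominator both coprime to 11), so x ∈ ℤ_11^×. Compute digits iteratively via a_i = x_i mod 11, x_{i+1} = (x_i − a_i)/11, with x_0 = x:
  x_0 = 1/2;  a_0 = 6;  x_1 = (x_0 − 6)/11 = -1/2
  x_1 = -1/2;  a_1 = 5;  x_2 = (x_1 − 5)/11 = -1/2
  x_2 = -1/2;  a_2 = 5;  x_3 = (x_2 − 5)/11 = -1/2
  x_3 = -1/2;  a_3 = 5;  x_4 = (x_3 − 5)/11 = -1/2
  x_4 = -1/2;  a_4 = 5;  x_5 = (x_4 − 5)/11 = -1/2
  x_5 = -1/2;  a_5 = 5;  x_6 = (x_5 − 5)/11 = -1/2
Digits: (6, 5, 5, 5, 5, 5).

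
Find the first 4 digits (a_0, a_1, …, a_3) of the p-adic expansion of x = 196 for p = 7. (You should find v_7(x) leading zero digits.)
(a_0, …, a_3) = (0, 0, 4, 0)

v_7(196) = 2, so a_0 = ... = a_1 = 0. Factor out: x = 7^2 · u with u = 4 a unit in ℤ_7. Expand u iteratively via a_{v+i} = u_i mod 7, u_{i+1} = (u_i − a_{v+i})/7:
  u_0 = 4;  a_2 = 4;  u_1 = (u_0 − 4)/7 = 0
  u_1 = 0;  a_3 = 0;  u_2 = (u_1 − 0)/7 = 0
Digits: (0, 0, 4, 0).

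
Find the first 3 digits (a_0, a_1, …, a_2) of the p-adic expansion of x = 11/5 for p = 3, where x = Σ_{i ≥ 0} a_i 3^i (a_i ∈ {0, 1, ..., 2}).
(a_0, …, a_2) = (1, 1, 1)

v_3(11/5) = 0 (numerator and denominator both coprime to 3), so x ∈ ℤ_3^×. Compute digits iteratively via a_i = x_i mod 3, x_{i+1} = (x_i − a_i)/3, with x_0 = x:
  x_0 = 11/5;  a_0 = 1;  x_1 = (x_0 − 1)/3 = 2/5
  x_1 = 2/5;  a_1 = 1;  x_2 = (x_1 − 1)/3 = -1/5
  x_2 = -1/5;  a_2 = 1;  x_3 = (x_2 − 1)/3 = -2/5
Digits: (1, 1, 1).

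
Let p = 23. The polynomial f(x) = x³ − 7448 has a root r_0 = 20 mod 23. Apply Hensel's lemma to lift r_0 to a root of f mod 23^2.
r_1 = 411 (mod 529)

Hensel: r_{i+1} = r_i − f(r_i)/f′(r_i) mod 23^{i+2}, where f′(x) = 3x². Iterate:
  r_0 = 20 (mod 23)
  r_1 = 411 (mod 529)
Final: r = 411 with f(r) ≡ 0 mod 23^2.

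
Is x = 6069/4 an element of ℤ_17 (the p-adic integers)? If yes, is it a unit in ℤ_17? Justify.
x ∈ ℤ_17 but not a unit; v_17(x) = 2 > 0

ℤ_17 = {x ∈ ℚ_17 : v_17(x) ≥ 0} and ℤ_17^× = {x ∈ ℤ_17 : v_17(x) = 0}. Here v_17(6069/4) = v_17(num) − v_17(den) = 2; compare against these criteria.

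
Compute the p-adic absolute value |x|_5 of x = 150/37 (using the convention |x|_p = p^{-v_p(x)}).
|150/37|_5 = 1/25

Step 1 — compute v_5(x) by factoring powers of 5 out of the numerator and denominator: v_5(150/37) = 2. Step 2 — apply |x|_p = p^{-v_p(x)} = 5^{-2} = 1/25.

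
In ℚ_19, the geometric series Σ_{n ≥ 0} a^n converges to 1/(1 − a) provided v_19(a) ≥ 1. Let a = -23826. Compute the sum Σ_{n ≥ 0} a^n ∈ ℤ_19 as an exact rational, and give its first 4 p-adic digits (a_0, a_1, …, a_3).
Σ a^n = 1/(1 − a) = 1/23827;  first 4 digits = (1, 0, 10, 15)

v_19(a) = 2 ≥ 1, so the series converges in ℤ_19 to 1/(1 − a) = 1/(1 − (-23826)) = 1/23827. Expand this rational in ℤ_19: compute digits iteratively via d_i = x_i mod 19, x_{i+1} = (x_i − d_i)/19. The first 4 digits are (1, 0, 10, 15).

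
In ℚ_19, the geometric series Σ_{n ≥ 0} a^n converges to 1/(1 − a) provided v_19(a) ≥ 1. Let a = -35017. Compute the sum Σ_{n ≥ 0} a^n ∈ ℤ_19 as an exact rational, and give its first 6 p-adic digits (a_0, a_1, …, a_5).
Σ a^n = 1/(1 − a) = 1/35018;  first 6 digits = (1, 0, 17, 13, 3, 1)

v_19(a) = 2 ≥ 1, so the series converges in ℤ_19 to 1/(1 − a) = 1/(1 − (-35017)) = 1/35018. Expand this rational in ℤ_19: compute digits iteratively via d_i = x_i mod 19, x_{i+1} = (x_i − d_i)/19. The first 6 digits are (1, 0, 17, 13, 3, 1).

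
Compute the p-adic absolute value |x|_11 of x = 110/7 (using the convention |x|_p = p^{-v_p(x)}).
|110/7|_11 = 1/11

Step 1 — compute v_11(x) by factoring powers of 11 out of the numerator and denominator: v_11(110/7) = 1. Step 2 — apply |x|_p = p^{-v_p(x)} = 11^{-1} = 1/11.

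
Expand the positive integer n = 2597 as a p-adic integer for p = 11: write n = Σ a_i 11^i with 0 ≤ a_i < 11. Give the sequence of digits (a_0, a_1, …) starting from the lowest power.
(a_0, a_1, …) = (1, 5, 10, 1)

Repeated division by 11 gives the digits low-to-high: 2597 = 1 + 5·11^1 + 10·11^2 + 1·11^3. Digit sequence: (1, 5, 10, 1).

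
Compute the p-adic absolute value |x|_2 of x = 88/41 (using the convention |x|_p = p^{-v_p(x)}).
|88/41|_2 = 1/8

Step 1 — compute v_2(x) by factoring powers of 2 out of the numerator and denominator: v_2(88/41) = 3. Step 2 — apply |x|_p = p^{-v_p(x)} = 2^{-3} = 1/8.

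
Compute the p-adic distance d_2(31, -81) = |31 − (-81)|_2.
d_2(31, -81) = 1/16

Step 1 — x − y = 31 − (-81) = 112. Step 2 — v_2(112) = 4 (factor: 112 = (2^4 · 7); the sign does not affect v_p). Step 3 — |x − y|_2 = 2^{-4} = 1/16.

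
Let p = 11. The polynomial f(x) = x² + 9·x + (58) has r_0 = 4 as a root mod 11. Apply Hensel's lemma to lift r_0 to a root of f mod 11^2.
r_1 = 26 (mod 121)

Hensel: r_{i+1} = r_i − f(r_i)·(f′(r_i))^{-1} mod 11^{i+2}, f′(x) = 2x + 9. Iterate:
  r_0 = 4 (mod 11)
  r_1 = 26 (mod 121)
Final: r = 26 satisfies f(r) ≡ 0 mod 11^2.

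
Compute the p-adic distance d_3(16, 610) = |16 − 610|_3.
d_3(16, 610) = 1/27

Step 1 — x − y = 16 − 610 = -594. Step 2 — v_3(-594) = 3 (factor: -594 = −(3^3 · 22); the sign does not affect v_p). Step 3 — |x − y|_3 = 3^{-3} = 1/27.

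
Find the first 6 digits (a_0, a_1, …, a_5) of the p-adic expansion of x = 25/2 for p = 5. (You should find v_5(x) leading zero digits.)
(a_0, …, a_5) = (0, 0, 3, 2, 2, 2)

v_5(25/2) = 2, so a_0 = ... = a_1 = 0. Factor out: x = 5^2 · u with u = 1/2 a unit in ℤ_5. Expand u iteratively via a_{v+i} = u_i mod 5, u_{i+1} = (u_i − a_{v+i})/5:
  u_0 = 1/2;  a_2 = 3;  u_1 = (u_0 − 3)/5 = -1/2
  u_1 = -1/2;  a_3 = 2;  u_2 = (u_1 − 2)/5 = -1/2
  u_2 = -1/2;  a_4 = 2;  u_3 = (u_2 − 2)/5 = -1/2
  u_3 = -1/2;  a_5 = 2;  u_4 = (u_3 − 2)/5 = -1/2
Digits: (0, 0, 3, 2, 2, 2).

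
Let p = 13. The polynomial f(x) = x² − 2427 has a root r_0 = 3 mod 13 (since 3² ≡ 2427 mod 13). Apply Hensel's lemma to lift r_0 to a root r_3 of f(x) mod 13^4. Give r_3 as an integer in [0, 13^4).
r_3 = 4462 (mod 28561)

Hensel's recurrence: r_{i+1} = r_i − f(r_i)·(f′(r_i))^{-1} mod 13^{i+2}, with f′(x) = 2x. Iterate:
  r_0 = 3 (mod 13)
  r_1 = 68 (mod 169)
  r_2 = 68 (mod 2197)
  r_3 = 4462 (mod 28561)
Final: r_3 = 4462, and one checks f(r_3) ≡ 0 mod 13^4.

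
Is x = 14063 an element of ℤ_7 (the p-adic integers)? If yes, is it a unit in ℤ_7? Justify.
x ∈ ℤ_7 but not a unit; v_7(x) = 3 > 0

ℤ_7 = {x ∈ ℚ_7 : v_7(x) ≥ 0} and ℤ_7^× = {x ∈ ℤ_7 : v_7(x) = 0}. Here v_7(14063) = v_7(num) − v_7(den) = 3; compare against these criteria.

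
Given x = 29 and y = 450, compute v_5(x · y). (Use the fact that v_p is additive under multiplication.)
v_5(13050) = 2

v_p(x) = 0 (factor: 29 = 5^0 · 29); v_p(y) = 2 (factor: 450 = 5^2 · 18). Additivity: v_p(xy) = v_p(x) + v_p(y) = 0 + 2 = 2. (Direct check: xy = 13050 = 5^2 · (522).)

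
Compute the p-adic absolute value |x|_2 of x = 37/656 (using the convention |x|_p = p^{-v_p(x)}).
|37/656|_2 = 16

Step 1 — compute v_2(x) by factoring powers of 2 out of the numerator and denominator: v_2(37/656) = -4. Step 2 — apply |x|_p = p^{-v_p(x)} = 2^{4} = 16.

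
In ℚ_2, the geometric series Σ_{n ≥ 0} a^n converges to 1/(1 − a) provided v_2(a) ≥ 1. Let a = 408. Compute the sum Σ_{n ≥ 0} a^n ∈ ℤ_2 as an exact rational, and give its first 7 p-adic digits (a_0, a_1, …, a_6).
Σ a^n = 1/(1 − a) = -1/407;  first 7 digits = (1, 0, 0, 1, 1, 0, 1)

v_2(a) = 3 ≥ 1, so the series converges in ℤ_2 to 1/(1 − a) = 1/(1 − 408) = -1/407. Expand this rational in ℤ_2: compute digits iteratively via d_i = x_i mod 2, x_{i+1} = (x_i − d_i)/2. The first 7 digits are (1, 0, 0, 1, 1, 0, 1).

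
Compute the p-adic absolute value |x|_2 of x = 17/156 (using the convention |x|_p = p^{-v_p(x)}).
|17/156|_2 = 4

Step 1 — compute v_2(x) by factoring powers of 2 out of the numerator and denominator: v_2(17/156) = -2. Step 2 — apply |x|_p = p^{-v_p(x)} = 2^{2} = 4.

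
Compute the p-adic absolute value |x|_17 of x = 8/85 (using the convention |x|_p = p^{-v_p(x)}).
|8/85|_17 = 17

Step 1 — compute v_17(x) by factoring powers of 17 out of the numerator and denominator: v_17(8/85) = -1. Step 2 — apply |x|_p = p^{-v_p(x)} = 17^{1} = 17.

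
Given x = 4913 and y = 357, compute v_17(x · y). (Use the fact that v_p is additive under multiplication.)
v_17(1753941) = 4

v_p(x) = 3 (factor: 4913 = 17^3 · 1); v_p(y) = 1 (factor: 357 = 17^1 · 21). Additivity: v_p(xy) = v_p(x) + v_p(y) = 3 + 1 = 4. (Direct check: xy = 1753941 = 17^4 · (21).)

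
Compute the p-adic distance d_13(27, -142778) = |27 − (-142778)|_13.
d_13(27, -142778) = 1/28561

Step 1 — x − y = 27 − (-142778) = 142805. Step 2 — v_13(142805) = 4 (factor: 142805 = (13^4 · 5); the sign does not affect v_p). Step 3 — |x − y|_13 = 13^{-4} = 1/28561.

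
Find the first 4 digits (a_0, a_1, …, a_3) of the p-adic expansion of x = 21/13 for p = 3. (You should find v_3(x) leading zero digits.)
(a_0, …, a_3) = (0, 1, 1, 1)

v_3(21/13) = 1, so a_0 = ... = a_0 = 0. Factor out: x = 3^1 · u with u = 7/13 a unit in ℤ_3. Expand u iteratively via a_{v+i} = u_i mod 3, u_{i+1} = (u_i − a_{v+i})/3:
  u_0 = 7/13;  a_1 = 1;  u_1 = (u_0 − 1)/3 = -2/13
  u_1 = -2/13;  a_2 = 1;  u_2 = (u_1 − 1)/3 = -5/13
  u_2 = -5/13;  a_3 = 1;  u_3 = (u_2 − 1)/3 = -6/13
Digits: (0, 1, 1, 1).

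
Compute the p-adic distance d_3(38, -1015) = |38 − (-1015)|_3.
d_3(38, -1015) = 1/81

Step 1 — x − y = 38 − (-1015) = 1053. Step 2 — v_3(1053) = 4 (factor: 1053 = (3^4 · 13); the sign does not affect v_p). Step 3 — |x − y|_3 = 3^{-4} = 1/81.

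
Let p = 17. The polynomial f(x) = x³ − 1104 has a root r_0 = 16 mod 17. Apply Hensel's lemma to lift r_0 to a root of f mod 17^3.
r_2 = 2294 (mod 4913)

Hensel: r_{i+1} = r_i − f(r_i)/f′(r_i) mod 17^{i+2}, where f′(x) = 3x². Iterate:
  r_0 = 16 (mod 17)
  r_1 = 271 (mod 289)
  r_2 = 2294 (mod 4913)
Final: r = 2294 with f(r) ≡ 0 mod 17^3.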